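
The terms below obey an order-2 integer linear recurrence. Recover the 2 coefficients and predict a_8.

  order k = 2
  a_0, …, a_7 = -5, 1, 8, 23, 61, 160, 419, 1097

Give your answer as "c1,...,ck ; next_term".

3,-1 ; 2872

  a_2 = 3·1 + -1·-5 = 8
  a_3 = 3·8 + -1·1 = 23
  a_4 = 3·23 + -1·8 = 61
  a_5 = 3·61 + -1·23 = 160
  a_6 = 3·160 + -1·61 = 419
  a_7 = 3·419 + -1·160 = 1097
  a_8 = 3·1097 + -1·419 = 2872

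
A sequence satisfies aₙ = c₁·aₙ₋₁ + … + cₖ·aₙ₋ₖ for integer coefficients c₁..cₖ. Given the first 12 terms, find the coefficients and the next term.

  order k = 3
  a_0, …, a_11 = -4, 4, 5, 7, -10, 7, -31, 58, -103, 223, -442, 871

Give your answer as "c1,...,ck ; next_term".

  a_3 = -1·5 + 1·4 + -2·-4 = 7
  a_4 = -1·7 + 1·5 + -2·4 = -10
  a_5 = -1·-10 + 1·7 + -2·5 = 7
  a_6 = -1·7 + 1·-10 + -2·7 = -31
  a_7 = -1·-31 + 1·7 + -2·-10 = 58
  a_8 = -1·58 + 1·-31 + -2·7 = -103
  a_9 = -1·-103 + 1·58 + -2·-31 = 223
  a_10 = -1·223 + 1·-103 + -2·58 = -442
  a_11 = -1·-442 + 1·223 + -2·-103 = 871
  a_12 = -1·871 + 1·-442 + -2·223 = -1759

-1,1,-2 ; -1759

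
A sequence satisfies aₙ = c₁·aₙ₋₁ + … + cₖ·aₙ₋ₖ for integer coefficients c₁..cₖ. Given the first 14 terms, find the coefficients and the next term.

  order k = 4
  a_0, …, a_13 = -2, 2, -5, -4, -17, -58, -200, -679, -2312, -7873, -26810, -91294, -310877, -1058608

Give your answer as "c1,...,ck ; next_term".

  a_4 = 3·-4 + 1·-5 + 1·2 + 1·-2 = -17
  a_5 = 3·-17 + 1·-4 + 1·-5 + 1·2 = -58
  a_6 = 3·-58 + 1·-17 + 1·-4 + 1·-5 = -200
  a_7 = 3·-200 + 1·-58 + 1·-17 + 1·-4 = -679
  a_8 = 3·-679 + 1·-200 + 1·-58 + 1·-17 = -2312
  a_9 = 3·-2312 + 1·-679 + 1·-200 + 1·-58 = -7873
  a_10 = 3·-7873 + 1·-2312 + 1·-679 + 1·-200 = -26810
  a_11 = 3·-26810 + 1·-7873 + 1·-2312 + 1·-679 = -91294
  a_12 = 3·-91294 + 1·-26810 + 1·-7873 + 1·-2312 = -310877
  a_13 = 3·-310877 + 1·-91294 + 1·-26810 + 1·-7873 = -1058608
  a_14 = 3·-1058608 + 1·-310877 + 1·-91294 + 1·-26810 = -3604805

3,1,1,1 ; -3604805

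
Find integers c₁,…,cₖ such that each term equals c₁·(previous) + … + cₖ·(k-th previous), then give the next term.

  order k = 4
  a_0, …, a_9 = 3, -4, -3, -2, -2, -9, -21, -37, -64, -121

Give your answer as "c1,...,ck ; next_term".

2,-1,1,1 ; -236

  a_4 = 2·-2 + -1·-3 + 1·-4 + 1·3 = -2
  a_5 = 2·-2 + -1·-2 + 1·-3 + 1·-4 = -9
  a_6 = 2·-9 + -1·-2 + 1·-2 + 1·-3 = -21
  a_7 = 2·-21 + -1·-9 + 1·-2 + 1·-2 = -37
  a_8 = 2·-37 + -1·-21 + 1·-9 + 1·-2 = -64
  a_9 = 2·-64 + -1·-37 + 1·-21 + 1·-9 = -121
  a_10 = 2·-121 + -1·-64 + 1·-37 + 1·-21 = -236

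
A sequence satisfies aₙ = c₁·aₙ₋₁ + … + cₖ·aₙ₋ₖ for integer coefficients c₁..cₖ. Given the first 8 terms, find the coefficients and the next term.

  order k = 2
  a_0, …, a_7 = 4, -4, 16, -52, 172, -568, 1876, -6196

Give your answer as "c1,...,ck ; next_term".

  a_2 = -3·-4 + 1·4 = 16
  a_3 = -3·16 + 1·-4 = -52
  a_4 = -3·-52 + 1·16 = 172
  a_5 = -3·172 + 1·-52 = -568
  a_6 = -3·-568 + 1·172 = 1876
  a_7 = -3·1876 + 1·-568 = -6196
  a_8 = -3·-6196 + 1·1876 = 20464

-3,1 ; 20464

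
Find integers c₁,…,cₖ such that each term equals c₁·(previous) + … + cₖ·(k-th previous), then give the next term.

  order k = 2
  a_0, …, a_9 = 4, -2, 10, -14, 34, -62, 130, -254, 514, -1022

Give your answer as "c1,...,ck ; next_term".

  a_2 = -1·-2 + 2·4 = 10
  a_3 = -1·10 + 2·-2 = -14
  a_4 = -1·-14 + 2·10 = 34
  a_5 = -1·34 + 2·-14 = -62
  a_6 = -1·-62 + 2·34 = 130
  a_7 = -1·130 + 2·-62 = -254
  a_8 = -1·-254 + 2·130 = 514
  a_9 = -1·514 + 2·-254 = -1022
  a_10 = -1·-1022 + 2·514 = 2050

-1,2 ; 2050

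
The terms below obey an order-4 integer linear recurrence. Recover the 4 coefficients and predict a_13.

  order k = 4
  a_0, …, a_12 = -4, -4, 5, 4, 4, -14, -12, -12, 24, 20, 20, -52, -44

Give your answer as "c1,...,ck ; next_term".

1,0,-2,2 ; -44

  a_4 = 1·4 + 0·5 + -2·-4 + 2·-4 = 4
  a_5 = 1·4 + 0·4 + -2·5 + 2·-4 = -14
  a_6 = 1·-14 + 0·4 + -2·4 + 2·5 = -12
  a_7 = 1·-12 + 0·-14 + -2·4 + 2·4 = -12
  a_8 = 1·-12 + 0·-12 + -2·-14 + 2·4 = 24
  a_9 = 1·24 + 0·-12 + -2·-12 + 2·-14 = 20
  a_10 = 1·20 + 0·24 + -2·-12 + 2·-12 = 20
  a_11 = 1·20 + 0·20 + -2·24 + 2·-12 = -52
  a_12 = 1·-52 + 0·20 + -2·20 + 2·24 = -44
  a_13 = 1·-44 + 0·-52 + -2·20 + 2·20 = -44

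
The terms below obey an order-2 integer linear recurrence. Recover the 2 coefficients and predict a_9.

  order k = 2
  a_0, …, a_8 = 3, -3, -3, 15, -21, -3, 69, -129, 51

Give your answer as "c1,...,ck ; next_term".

  a_2 = -2·-3 + -3·3 = -3
  a_3 = -2·-3 + -3·-3 = 15
  a_4 = -2·15 + -3·-3 = -21
  a_5 = -2·-21 + -3·15 = -3
  a_6 = -2·-3 + -3·-21 = 69
  a_7 = -2·69 + -3·-3 = -129
  a_8 = -2·-129 + -3·69 = 51
  a_9 = -2·51 + -3·-129 = 285

-2,-3 ; 285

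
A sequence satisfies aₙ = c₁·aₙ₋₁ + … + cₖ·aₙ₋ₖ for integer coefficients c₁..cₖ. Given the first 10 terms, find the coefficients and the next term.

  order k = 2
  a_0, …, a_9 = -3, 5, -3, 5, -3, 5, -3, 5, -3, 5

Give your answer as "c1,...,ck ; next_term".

  a_2 = 0·5 + 1·-3 = -3
  a_3 = 0·-3 + 1·5 = 5
  a_4 = 0·5 + 1·-3 = -3
  a_5 = 0·-3 + 1·5 = 5
  a_6 = 0·5 + 1·-3 = -3
  a_7 = 0·-3 + 1·5 = 5
  a_8 = 0·5 + 1·-3 = -3
  a_9 = 0·-3 + 1·5 = 5
  a_10 = 0·5 + 1·-3 = -3

0,1 ; -3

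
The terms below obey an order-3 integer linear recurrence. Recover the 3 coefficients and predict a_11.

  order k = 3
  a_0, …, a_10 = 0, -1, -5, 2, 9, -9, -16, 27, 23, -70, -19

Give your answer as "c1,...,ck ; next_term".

  a_3 = 0·-5 + -2·-1 + 1·0 = 2
  a_4 = 0·2 + -2·-5 + 1·-1 = 9
  a_5 = 0·9 + -2·2 + 1·-5 = -9
  a_6 = 0·-9 + -2·9 + 1·2 = -16
  a_7 = 0·-16 + -2·-9 + 1·9 = 27
  a_8 = 0·27 + -2·-16 + 1·-9 = 23
  a_9 = 0·23 + -2·27 + 1·-16 = -70
  a_10 = 0·-70 + -2·23 + 1·27 = -19
  a_11 = 0·-19 + -2·-70 + 1·23 = 163

0,-2,1 ; 163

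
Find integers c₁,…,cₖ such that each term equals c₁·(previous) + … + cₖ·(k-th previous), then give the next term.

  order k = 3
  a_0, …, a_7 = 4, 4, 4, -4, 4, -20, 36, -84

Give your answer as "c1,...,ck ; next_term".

  a_3 = -1·4 + 2·4 + -2·4 = -4
  a_4 = -1·-4 + 2·4 + -2·4 = 4
  a_5 = -1·4 + 2·-4 + -2·4 = -20
  a_6 = -1·-20 + 2·4 + -2·-4 = 36
  a_7 = -1·36 + 2·-20 + -2·4 = -84
  a_8 = -1·-84 + 2·36 + -2·-20 = 196

-1,2,-2 ; 196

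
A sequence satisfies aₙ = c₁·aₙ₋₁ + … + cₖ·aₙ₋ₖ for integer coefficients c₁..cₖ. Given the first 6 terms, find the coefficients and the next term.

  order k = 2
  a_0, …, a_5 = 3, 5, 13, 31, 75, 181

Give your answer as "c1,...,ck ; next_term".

  a_2 = 2·5 + 1·3 = 13
  a_3 = 2·13 + 1·5 = 31
  a_4 = 2·31 + 1·13 = 75
  a_5 = 2·75 + 1·31 = 181
  a_6 = 2·181 + 1·75 = 437

2,1 ; 437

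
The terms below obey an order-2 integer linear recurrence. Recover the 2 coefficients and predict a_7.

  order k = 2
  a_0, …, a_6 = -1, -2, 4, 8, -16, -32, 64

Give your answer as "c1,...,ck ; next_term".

0,-4 ; 128

  a_2 = 0·-2 + -4·-1 = 4
  a_3 = 0·4 + -4·-2 = 8
  a_4 = 0·8 + -4·4 = -16
  a_5 = 0·-16 + -4·8 = -32
  a_6 = 0·-32 + -4·-16 = 64
  a_7 = 0·64 + -4·-32 = 128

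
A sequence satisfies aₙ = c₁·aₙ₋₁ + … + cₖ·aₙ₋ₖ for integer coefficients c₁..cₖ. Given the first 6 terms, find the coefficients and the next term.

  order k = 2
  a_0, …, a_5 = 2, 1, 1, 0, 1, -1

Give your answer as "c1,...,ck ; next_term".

  a_2 = -1·1 + 1·2 = 1
  a_3 = -1·1 + 1·1 = 0
  a_4 = -1·0 + 1·1 = 1
  a_5 = -1·1 + 1·0 = -1
  a_6 = -1·-1 + 1·1 = 2

-1,1 ; 2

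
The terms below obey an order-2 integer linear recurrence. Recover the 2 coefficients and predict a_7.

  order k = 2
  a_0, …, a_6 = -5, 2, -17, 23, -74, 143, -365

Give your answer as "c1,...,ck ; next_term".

-1,3 ; 794

  a_2 = -1·2 + 3·-5 = -17
  a_3 = -1·-17 + 3·2 = 23
  a_4 = -1·23 + 3·-17 = -74
  a_5 = -1·-74 + 3·23 = 143
  a_6 = -1·143 + 3·-74 = -365
  a_7 = -1·-365 + 3·143 = 794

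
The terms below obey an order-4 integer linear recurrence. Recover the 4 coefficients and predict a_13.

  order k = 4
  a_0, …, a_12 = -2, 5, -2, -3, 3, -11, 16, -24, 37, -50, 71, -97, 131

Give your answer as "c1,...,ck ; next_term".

  a_4 = -1·-3 + 1·-2 + 0·5 + -1·-2 = 3
  a_5 = -1·3 + 1·-3 + 0·-2 + -1·5 = -11
  a_6 = -1·-11 + 1·3 + 0·-3 + -1·-2 = 16
  a_7 = -1·16 + 1·-11 + 0·3 + -1·-3 = -24
  a_8 = -1·-24 + 1·16 + 0·-11 + -1·3 = 37
  a_9 = -1·37 + 1·-24 + 0·16 + -1·-11 = -50
  a_10 = -1·-50 + 1·37 + 0·-24 + -1·16 = 71
  a_11 = -1·71 + 1·-50 + 0·37 + -1·-24 = -97
  a_12 = -1·-97 + 1·71 + 0·-50 + -1·37 = 131
  a_13 = -1·131 + 1·-97 + 0·71 + -1·-50 = -178

-1,1,0,-1 ; -178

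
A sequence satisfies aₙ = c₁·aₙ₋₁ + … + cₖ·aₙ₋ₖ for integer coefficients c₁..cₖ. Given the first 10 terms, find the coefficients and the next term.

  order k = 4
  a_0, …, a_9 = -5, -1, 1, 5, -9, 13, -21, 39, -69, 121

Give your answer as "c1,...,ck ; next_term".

-1,1,0,1 ; -211

  a_4 = -1·5 + 1·1 + 0·-1 + 1·-5 = -9
  a_5 = -1·-9 + 1·5 + 0·1 + 1·-1 = 13
  a_6 = -1·13 + 1·-9 + 0·5 + 1·1 = -21
  a_7 = -1·-21 + 1·13 + 0·-9 + 1·5 = 39
  a_8 = -1·39 + 1·-21 + 0·13 + 1·-9 = -69
  a_9 = -1·-69 + 1·39 + 0·-21 + 1·13 = 121
  a_10 = -1·121 + 1·-69 + 0·39 + 1·-21 = -211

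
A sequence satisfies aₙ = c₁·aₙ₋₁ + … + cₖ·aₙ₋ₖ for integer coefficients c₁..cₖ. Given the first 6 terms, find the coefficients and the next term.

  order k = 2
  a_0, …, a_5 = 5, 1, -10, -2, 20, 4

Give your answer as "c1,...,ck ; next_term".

0,-2 ; -40

  a_2 = 0·1 + -2·5 = -10
  a_3 = 0·-10 + -2·1 = -2
  a_4 = 0·-2 + -2·-10 = 20
  a_5 = 0·20 + -2·-2 = 4
  a_6 = 0·4 + -2·20 = -40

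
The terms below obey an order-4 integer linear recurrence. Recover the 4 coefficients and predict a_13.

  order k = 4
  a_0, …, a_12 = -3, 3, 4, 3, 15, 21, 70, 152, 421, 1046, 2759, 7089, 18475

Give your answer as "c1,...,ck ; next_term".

2,3,-3,-2 ; 47848

  a_4 = 2·3 + 3·4 + -3·3 + -2·-3 = 15
  a_5 = 2·15 + 3·3 + -3·4 + -2·3 = 21
  a_6 = 2·21 + 3·15 + -3·3 + -2·4 = 70
  a_7 = 2·70 + 3·21 + -3·15 + -2·3 = 152
  a_8 = 2·152 + 3·70 + -3·21 + -2·15 = 421
  a_9 = 2·421 + 3·152 + -3·70 + -2·21 = 1046
  a_10 = 2·1046 + 3·421 + -3·152 + -2·70 = 2759
  a_11 = 2·2759 + 3·1046 + -3·421 + -2·152 = 7089
  a_12 = 2·7089 + 3·2759 + -3·1046 + -2·421 = 18475
  a_13 = 2·18475 + 3·7089 + -3·2759 + -2·1046 = 47848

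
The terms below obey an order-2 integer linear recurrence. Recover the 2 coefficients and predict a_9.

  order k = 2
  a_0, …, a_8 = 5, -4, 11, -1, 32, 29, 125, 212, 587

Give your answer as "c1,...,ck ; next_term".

1,3 ; 1223

  a_2 = 1·-4 + 3·5 = 11
  a_3 = 1·11 + 3·-4 = -1
  a_4 = 1·-1 + 3·11 = 32
  a_5 = 1·32 + 3·-1 = 29
  a_6 = 1·29 + 3·32 = 125
  a_7 = 1·125 + 3·29 = 212
  a_8 = 1·212 + 3·125 = 587
  a_9 = 1·587 + 3·212 = 1223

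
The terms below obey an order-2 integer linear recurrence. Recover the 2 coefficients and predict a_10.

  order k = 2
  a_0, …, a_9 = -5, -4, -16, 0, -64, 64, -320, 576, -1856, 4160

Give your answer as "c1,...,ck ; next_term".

  a_2 = -1·-4 + 4·-5 = -16
  a_3 = -1·-16 + 4·-4 = 0
  a_4 = -1·0 + 4·-16 = -64
  a_5 = -1·-64 + 4·0 = 64
  a_6 = -1·64 + 4·-64 = -320
  a_7 = -1·-320 + 4·64 = 576
  a_8 = -1·576 + 4·-320 = -1856
  a_9 = -1·-1856 + 4·576 = 4160
  a_10 = -1·4160 + 4·-1856 = -11584

-1,4 ; -11584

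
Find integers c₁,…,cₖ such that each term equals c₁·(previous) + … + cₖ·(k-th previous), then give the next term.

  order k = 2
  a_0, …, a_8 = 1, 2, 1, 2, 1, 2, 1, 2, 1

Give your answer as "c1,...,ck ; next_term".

0,1 ; 2

  a_2 = 0·2 + 1·1 = 1
  a_3 = 0·1 + 1·2 = 2
  a_4 = 0·2 + 1·1 = 1
  a_5 = 0·1 + 1·2 = 2
  a_6 = 0·2 + 1·1 = 1
  a_7 = 0·1 + 1·2 = 2
  a_8 = 0·2 + 1·1 = 1
  a_9 = 0·1 + 1·2 = 2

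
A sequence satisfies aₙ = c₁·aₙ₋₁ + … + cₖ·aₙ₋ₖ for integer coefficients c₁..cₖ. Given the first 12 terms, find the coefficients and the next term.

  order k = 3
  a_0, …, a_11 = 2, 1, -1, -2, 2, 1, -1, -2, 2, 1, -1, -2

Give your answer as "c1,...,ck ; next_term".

-1,-1,-1 ; 2

  a_3 = -1·-1 + -1·1 + -1·2 = -2
  a_4 = -1·-2 + -1·-1 + -1·1 = 2
  a_5 = -1·2 + -1·-2 + -1·-1 = 1
  a_6 = -1·1 + -1·2 + -1·-2 = -1
  a_7 = -1·-1 + -1·1 + -1·2 = -2
  a_8 = -1·-2 + -1·-1 + -1·1 = 2
  a_9 = -1·2 + -1·-2 + -1·-1 = 1
  a_10 = -1·1 + -1·2 + -1·-2 = -1
  a_11 = -1·-1 + -1·1 + -1·2 = -2
  a_12 = -1·-2 + -1·-1 + -1·1 = 2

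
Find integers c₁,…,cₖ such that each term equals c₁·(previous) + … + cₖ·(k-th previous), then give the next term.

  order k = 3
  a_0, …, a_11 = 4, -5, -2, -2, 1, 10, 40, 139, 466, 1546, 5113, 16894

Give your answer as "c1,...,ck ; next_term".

  a_3 = 4·-2 + -2·-5 + -1·4 = -2
  a_4 = 4·-2 + -2·-2 + -1·-5 = 1
  a_5 = 4·1 + -2·-2 + -1·-2 = 10
  a_6 = 4·10 + -2·1 + -1·-2 = 40
  a_7 = 4·40 + -2·10 + -1·1 = 139
  a_8 = 4·139 + -2·40 + -1·10 = 466
  a_9 = 4·466 + -2·139 + -1·40 = 1546
  a_10 = 4·1546 + -2·466 + -1·139 = 5113
  a_11 = 4·5113 + -2·1546 + -1·466 = 16894
  a_12 = 4·16894 + -2·5113 + -1·1546 = 55804

4,-2,-1 ; 55804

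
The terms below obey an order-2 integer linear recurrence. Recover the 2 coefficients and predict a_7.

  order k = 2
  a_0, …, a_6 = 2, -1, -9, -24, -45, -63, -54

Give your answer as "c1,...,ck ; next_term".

3,-3 ; 27

  a_2 = 3·-1 + -3·2 = -9
  a_3 = 3·-9 + -3·-1 = -24
  a_4 = 3·-24 + -3·-9 = -45
  a_5 = 3·-45 + -3·-24 = -63
  a_6 = 3·-63 + -3·-45 = -54
  a_7 = 3·-54 + -3·-63 = 27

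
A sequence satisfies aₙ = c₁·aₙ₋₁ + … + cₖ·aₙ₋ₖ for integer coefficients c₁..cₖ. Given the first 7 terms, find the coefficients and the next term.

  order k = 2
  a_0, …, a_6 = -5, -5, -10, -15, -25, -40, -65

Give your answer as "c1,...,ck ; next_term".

  a_2 = 1·-5 + 1·-5 = -10
  a_3 = 1·-10 + 1·-5 = -15
  a_4 = 1·-15 + 1·-10 = -25
  a_5 = 1·-25 + 1·-15 = -40
  a_6 = 1·-40 + 1·-25 = -65
  a_7 = 1·-65 + 1·-40 = -105

1,1 ; -105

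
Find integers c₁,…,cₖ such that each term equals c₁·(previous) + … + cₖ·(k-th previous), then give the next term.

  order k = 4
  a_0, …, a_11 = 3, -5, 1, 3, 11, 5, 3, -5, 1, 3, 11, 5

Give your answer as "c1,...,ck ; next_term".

1,0,-1,1 ; 3

  a_4 = 1·3 + 0·1 + -1·-5 + 1·3 = 11
  a_5 = 1·11 + 0·3 + -1·1 + 1·-5 = 5
  a_6 = 1·5 + 0·11 + -1·3 + 1·1 = 3
  a_7 = 1·3 + 0·5 + -1·11 + 1·3 = -5
  a_8 = 1·-5 + 0·3 + -1·5 + 1·11 = 1
  a_9 = 1·1 + 0·-5 + -1·3 + 1·5 = 3
  a_10 = 1·3 + 0·1 + -1·-5 + 1·3 = 11
  a_11 = 1·11 + 0·3 + -1·1 + 1·-5 = 5
  a_12 = 1·5 + 0·11 + -1·3 + 1·1 = 3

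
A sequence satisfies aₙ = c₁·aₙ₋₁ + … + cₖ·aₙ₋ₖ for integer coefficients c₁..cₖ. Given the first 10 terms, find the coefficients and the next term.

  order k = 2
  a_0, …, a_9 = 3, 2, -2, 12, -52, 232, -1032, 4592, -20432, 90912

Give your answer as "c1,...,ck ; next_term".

  a_2 = -4·2 + 2·3 = -2
  a_3 = -4·-2 + 2·2 = 12
  a_4 = -4·12 + 2·-2 = -52
  a_5 = -4·-52 + 2·12 = 232
  a_6 = -4·232 + 2·-52 = -1032
  a_7 = -4·-1032 + 2·232 = 4592
  a_8 = -4·4592 + 2·-1032 = -20432
  a_9 = -4·-20432 + 2·4592 = 90912
  a_10 = -4·90912 + 2·-20432 = -404512

-4,2 ; -404512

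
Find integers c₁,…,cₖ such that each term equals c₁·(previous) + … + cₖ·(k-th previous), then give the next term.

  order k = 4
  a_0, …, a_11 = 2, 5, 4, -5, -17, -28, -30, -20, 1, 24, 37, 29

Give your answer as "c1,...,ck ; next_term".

  a_4 = 2·-5 + -1·4 + -1·5 + 1·2 = -17
  a_5 = 2·-17 + -1·-5 + -1·4 + 1·5 = -28
  a_6 = 2·-28 + -1·-17 + -1·-5 + 1·4 = -30
  a_7 = 2·-30 + -1·-28 + -1·-17 + 1·-5 = -20
  a_8 = 2·-20 + -1·-30 + -1·-28 + 1·-17 = 1
  a_9 = 2·1 + -1·-20 + -1·-30 + 1·-28 = 24
  a_10 = 2·24 + -1·1 + -1·-20 + 1·-30 = 37
  a_11 = 2·37 + -1·24 + -1·1 + 1·-20 = 29
  a_12 = 2·29 + -1·37 + -1·24 + 1·1 = -2

2,-1,-1,1 ; -2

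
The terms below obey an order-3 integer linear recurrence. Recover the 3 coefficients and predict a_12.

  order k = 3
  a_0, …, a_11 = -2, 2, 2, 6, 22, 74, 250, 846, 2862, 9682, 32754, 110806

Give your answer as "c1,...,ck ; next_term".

3,1,1 ; 374854

  a_3 = 3·2 + 1·2 + 1·-2 = 6
  a_4 = 3·6 + 1·2 + 1·2 = 22
  a_5 = 3·22 + 1·6 + 1·2 = 74
  a_6 = 3·74 + 1·22 + 1·6 = 250
  a_7 = 3·250 + 1·74 + 1·22 = 846
  a_8 = 3·846 + 1·250 + 1·74 = 2862
  a_9 = 3·2862 + 1·846 + 1·250 = 9682
  a_10 = 3·9682 + 1·2862 + 1·846 = 32754
  a_11 = 3·32754 + 1·9682 + 1·2862 = 110806
  a_12 = 3·110806 + 1·32754 + 1·9682 = 374854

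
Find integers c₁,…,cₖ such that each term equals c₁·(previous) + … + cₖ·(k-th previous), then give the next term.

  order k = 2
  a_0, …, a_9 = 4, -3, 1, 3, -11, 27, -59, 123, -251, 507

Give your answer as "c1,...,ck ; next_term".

-3,-2 ; -1019

  a_2 = -3·-3 + -2·4 = 1
  a_3 = -3·1 + -2·-3 = 3
  a_4 = -3·3 + -2·1 = -11
  a_5 = -3·-11 + -2·3 = 27
  a_6 = -3·27 + -2·-11 = -59
  a_7 = -3·-59 + -2·27 = 123
  a_8 = -3·123 + -2·-59 = -251
  a_9 = -3·-251 + -2·123 = 507
  a_10 = -3·507 + -2·-251 = -1019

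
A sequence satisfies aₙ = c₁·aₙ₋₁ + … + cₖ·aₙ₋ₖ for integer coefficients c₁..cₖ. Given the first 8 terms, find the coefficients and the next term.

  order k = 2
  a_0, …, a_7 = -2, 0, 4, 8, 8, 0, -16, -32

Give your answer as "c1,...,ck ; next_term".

  a_2 = 2·0 + -2·-2 = 4
  a_3 = 2·4 + -2·0 = 8
  a_4 = 2·8 + -2·4 = 8
  a_5 = 2·8 + -2·8 = 0
  a_6 = 2·0 + -2·8 = -16
  a_7 = 2·-16 + -2·0 = -32
  a_8 = 2·-32 + -2·-16 = -32

2,-2 ; -32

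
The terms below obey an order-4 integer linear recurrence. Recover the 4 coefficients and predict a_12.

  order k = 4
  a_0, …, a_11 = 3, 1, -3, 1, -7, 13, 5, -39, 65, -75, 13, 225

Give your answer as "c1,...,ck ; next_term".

  a_4 = -2·1 + -3·-3 + -2·1 + -4·3 = -7
  a_5 = -2·-7 + -3·1 + -2·-3 + -4·1 = 13
  a_6 = -2·13 + -3·-7 + -2·1 + -4·-3 = 5
  a_7 = -2·5 + -3·13 + -2·-7 + -4·1 = -39
  a_8 = -2·-39 + -3·5 + -2·13 + -4·-7 = 65
  a_9 = -2·65 + -3·-39 + -2·5 + -4·13 = -75
  a_10 = -2·-75 + -3·65 + -2·-39 + -4·5 = 13
  a_11 = -2·13 + -3·-75 + -2·65 + -4·-39 = 225
  a_12 = -2·225 + -3·13 + -2·-75 + -4·65 = -599

-2,-3,-2,-4 ; -599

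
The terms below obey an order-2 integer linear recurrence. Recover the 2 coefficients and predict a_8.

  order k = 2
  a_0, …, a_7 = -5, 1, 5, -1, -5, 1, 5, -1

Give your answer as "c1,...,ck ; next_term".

  a_2 = 0·1 + -1·-5 = 5
  a_3 = 0·5 + -1·1 = -1
  a_4 = 0·-1 + -1·5 = -5
  a_5 = 0·-5 + -1·-1 = 1
  a_6 = 0·1 + -1·-5 = 5
  a_7 = 0·5 + -1·1 = -1
  a_8 = 0·-1 + -1·5 = -5

0,-1 ; -5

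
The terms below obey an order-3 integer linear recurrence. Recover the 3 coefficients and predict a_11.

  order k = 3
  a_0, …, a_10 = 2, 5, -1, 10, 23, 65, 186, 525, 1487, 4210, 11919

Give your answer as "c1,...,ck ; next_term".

2,2,1 ; 33745

  a_3 = 2·-1 + 2·5 + 1·2 = 10
  a_4 = 2·10 + 2·-1 + 1·5 = 23
  a_5 = 2·23 + 2·10 + 1·-1 = 65
  a_6 = 2·65 + 2·23 + 1·10 = 186
  a_7 = 2·186 + 2·65 + 1·23 = 525
  a_8 = 2·525 + 2·186 + 1·65 = 1487
  a_9 = 2·1487 + 2·525 + 1·186 = 4210
  a_10 = 2·4210 + 2·1487 + 1·525 = 11919
  a_11 = 2·11919 + 2·4210 + 1·1487 = 33745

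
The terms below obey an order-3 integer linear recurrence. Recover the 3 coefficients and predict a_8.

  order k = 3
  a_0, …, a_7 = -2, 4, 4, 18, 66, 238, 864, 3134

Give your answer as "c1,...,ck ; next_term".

3,2,1 ; 11368

  a_3 = 3·4 + 2·4 + 1·-2 = 18
  a_4 = 3·18 + 2·4 + 1·4 = 66
  a_5 = 3·66 + 2·18 + 1·4 = 238
  a_6 = 3·238 + 2·66 + 1·18 = 864
  a_7 = 3·864 + 2·238 + 1·66 = 3134
  a_8 = 3·3134 + 2·864 + 1·238 = 11368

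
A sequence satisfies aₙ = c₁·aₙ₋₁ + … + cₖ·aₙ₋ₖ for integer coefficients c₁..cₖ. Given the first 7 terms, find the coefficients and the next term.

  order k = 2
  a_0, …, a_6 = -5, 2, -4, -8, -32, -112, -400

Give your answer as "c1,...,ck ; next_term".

  a_2 = 3·2 + 2·-5 = -4
  a_3 = 3·-4 + 2·2 = -8
  a_4 = 3·-8 + 2·-4 = -32
  a_5 = 3·-32 + 2·-8 = -112
  a_6 = 3·-112 + 2·-32 = -400
  a_7 = 3·-400 + 2·-112 = -1424

3,2 ; -1424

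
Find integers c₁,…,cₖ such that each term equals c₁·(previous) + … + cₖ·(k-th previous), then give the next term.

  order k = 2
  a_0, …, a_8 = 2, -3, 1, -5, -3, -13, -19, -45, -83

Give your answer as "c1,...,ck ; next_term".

  a_2 = 1·-3 + 2·2 = 1
  a_3 = 1·1 + 2·-3 = -5
  a_4 = 1·-5 + 2·1 = -3
  a_5 = 1·-3 + 2·-5 = -13
  a_6 = 1·-13 + 2·-3 = -19
  a_7 = 1·-19 + 2·-13 = -45
  a_8 = 1·-45 + 2·-19 = -83
  a_9 = 1·-83 + 2·-45 = -173

1,2 ; -173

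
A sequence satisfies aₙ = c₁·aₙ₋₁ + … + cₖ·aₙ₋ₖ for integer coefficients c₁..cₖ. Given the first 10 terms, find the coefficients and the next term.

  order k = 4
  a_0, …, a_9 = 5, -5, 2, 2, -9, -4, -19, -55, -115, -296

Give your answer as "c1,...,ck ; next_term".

  a_4 = 2·2 + 1·2 + 1·-5 + -2·5 = -9
  a_5 = 2·-9 + 1·2 + 1·2 + -2·-5 = -4
  a_6 = 2·-4 + 1·-9 + 1·2 + -2·2 = -19
  a_7 = 2·-19 + 1·-4 + 1·-9 + -2·2 = -55
  a_8 = 2·-55 + 1·-19 + 1·-4 + -2·-9 = -115
  a_9 = 2·-115 + 1·-55 + 1·-19 + -2·-4 = -296
  a_10 = 2·-296 + 1·-115 + 1·-55 + -2·-19 = -724

2,1,1,-2 ; -724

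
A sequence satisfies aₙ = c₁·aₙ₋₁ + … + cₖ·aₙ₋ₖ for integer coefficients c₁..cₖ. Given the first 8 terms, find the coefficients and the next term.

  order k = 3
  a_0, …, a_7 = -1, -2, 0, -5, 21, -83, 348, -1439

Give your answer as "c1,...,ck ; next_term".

  a_3 = -3·0 + 4·-2 + -3·-1 = -5
  a_4 = -3·-5 + 4·0 + -3·-2 = 21
  a_5 = -3·21 + 4·-5 + -3·0 = -83
  a_6 = -3·-83 + 4·21 + -3·-5 = 348
  a_7 = -3·348 + 4·-83 + -3·21 = -1439
  a_8 = -3·-1439 + 4·348 + -3·-83 = 5958

-3,4,-3 ; 5958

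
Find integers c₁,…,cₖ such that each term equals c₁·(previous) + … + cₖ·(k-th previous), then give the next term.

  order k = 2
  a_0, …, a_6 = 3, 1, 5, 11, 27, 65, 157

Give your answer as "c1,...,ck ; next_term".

2,1 ; 379

  a_2 = 2·1 + 1·3 = 5
  a_3 = 2·5 + 1·1 = 11
  a_4 = 2·11 + 1·5 = 27
  a_5 = 2·27 + 1·11 = 65
  a_6 = 2·65 + 1·27 = 157
  a_7 = 2·157 + 1·65 = 379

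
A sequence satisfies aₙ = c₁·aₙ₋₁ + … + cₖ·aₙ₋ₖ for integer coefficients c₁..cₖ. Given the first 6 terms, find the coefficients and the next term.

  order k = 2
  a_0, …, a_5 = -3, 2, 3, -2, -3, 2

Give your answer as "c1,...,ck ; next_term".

  a_2 = 0·2 + -1·-3 = 3
  a_3 = 0·3 + -1·2 = -2
  a_4 = 0·-2 + -1·3 = -3
  a_5 = 0·-3 + -1·-2 = 2
  a_6 = 0·2 + -1·-3 = 3

0,-1 ; 3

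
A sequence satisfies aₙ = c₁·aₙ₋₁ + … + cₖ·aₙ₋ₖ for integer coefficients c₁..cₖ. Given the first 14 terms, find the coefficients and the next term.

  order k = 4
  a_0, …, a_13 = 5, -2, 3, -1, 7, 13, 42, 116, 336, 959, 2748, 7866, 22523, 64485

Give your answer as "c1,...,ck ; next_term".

2,2,1,1 ; 184630

  a_4 = 2·-1 + 2·3 + 1·-2 + 1·5 = 7
  a_5 = 2·7 + 2·-1 + 1·3 + 1·-2 = 13
  a_6 = 2·13 + 2·7 + 1·-1 + 1·3 = 42
  a_7 = 2·42 + 2·13 + 1·7 + 1·-1 = 116
  a_8 = 2·116 + 2·42 + 1·13 + 1·7 = 336
  a_9 = 2·336 + 2·116 + 1·42 + 1·13 = 959
  a_10 = 2·959 + 2·336 + 1·116 + 1·42 = 2748
  a_11 = 2·2748 + 2·959 + 1·336 + 1·116 = 7866
  a_12 = 2·7866 + 2·2748 + 1·959 + 1·336 = 22523
  a_13 = 2·22523 + 2·7866 + 1·2748 + 1·959 = 64485
  a_14 = 2·64485 + 2·22523 + 1·7866 + 1·2748 = 184630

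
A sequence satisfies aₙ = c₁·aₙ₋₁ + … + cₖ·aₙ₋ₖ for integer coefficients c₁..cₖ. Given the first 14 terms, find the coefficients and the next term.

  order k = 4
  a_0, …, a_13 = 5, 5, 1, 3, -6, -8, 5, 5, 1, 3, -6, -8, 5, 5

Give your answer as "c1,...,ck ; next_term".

  a_4 = 0·3 + -1·1 + 0·5 + -1·5 = -6
  a_5 = 0·-6 + -1·3 + 0·1 + -1·5 = -8
  a_6 = 0·-8 + -1·-6 + 0·3 + -1·1 = 5
  a_7 = 0·5 + -1·-8 + 0·-6 + -1·3 = 5
  a_8 = 0·5 + -1·5 + 0·-8 + -1·-6 = 1
  a_9 = 0·1 + -1·5 + 0·5 + -1·-8 = 3
  a_10 = 0·3 + -1·1 + 0·5 + -1·5 = -6
  a_11 = 0·-6 + -1·3 + 0·1 + -1·5 = -8
  a_12 = 0·-8 + -1·-6 + 0·3 + -1·1 = 5
  a_13 = 0·5 + -1·-8 + 0·-6 + -1·3 = 5
  a_14 = 0·5 + -1·5 + 0·-8 + -1·-6 = 1

0,-1,0,-1 ; 1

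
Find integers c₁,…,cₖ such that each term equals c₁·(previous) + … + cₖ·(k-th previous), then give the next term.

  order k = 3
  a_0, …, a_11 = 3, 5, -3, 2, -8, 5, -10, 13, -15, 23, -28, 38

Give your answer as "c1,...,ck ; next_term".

0,1,-1 ; -51

  a_3 = 0·-3 + 1·5 + -1·3 = 2
  a_4 = 0·2 + 1·-3 + -1·5 = -8
  a_5 = 0·-8 + 1·2 + -1·-3 = 5
  a_6 = 0·5 + 1·-8 + -1·2 = -10
  a_7 = 0·-10 + 1·5 + -1·-8 = 13
  a_8 = 0·13 + 1·-10 + -1·5 = -15
  a_9 = 0·-15 + 1·13 + -1·-10 = 23
  a_10 = 0·23 + 1·-15 + -1·13 = -28
  a_11 = 0·-28 + 1·23 + -1·-15 = 38
  a_12 = 0·38 + 1·-28 + -1·23 = -51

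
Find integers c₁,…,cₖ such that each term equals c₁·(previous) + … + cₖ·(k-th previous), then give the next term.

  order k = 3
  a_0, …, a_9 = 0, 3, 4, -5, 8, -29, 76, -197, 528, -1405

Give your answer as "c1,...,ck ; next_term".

-2,1,-2 ; 3732

  a_3 = -2·4 + 1·3 + -2·0 = -5
  a_4 = -2·-5 + 1·4 + -2·3 = 8
  a_5 = -2·8 + 1·-5 + -2·4 = -29
  a_6 = -2·-29 + 1·8 + -2·-5 = 76
  a_7 = -2·76 + 1·-29 + -2·8 = -197
  a_8 = -2·-197 + 1·76 + -2·-29 = 528
  a_9 = -2·528 + 1·-197 + -2·76 = -1405
  a_10 = -2·-1405 + 1·528 + -2·-197 = 3732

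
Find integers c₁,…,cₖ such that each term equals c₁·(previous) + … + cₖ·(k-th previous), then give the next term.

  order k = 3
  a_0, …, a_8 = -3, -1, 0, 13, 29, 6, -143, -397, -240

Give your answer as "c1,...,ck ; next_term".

2,-4,-3 ; 1537

  a_3 = 2·0 + -4·-1 + -3·-3 = 13
  a_4 = 2·13 + -4·0 + -3·-1 = 29
  a_5 = 2·29 + -4·13 + -3·0 = 6
  a_6 = 2·6 + -4·29 + -3·13 = -143
  a_7 = 2·-143 + -4·6 + -3·29 = -397
  a_8 = 2·-397 + -4·-143 + -3·6 = -240
  a_9 = 2·-240 + -4·-397 + -3·-143 = 1537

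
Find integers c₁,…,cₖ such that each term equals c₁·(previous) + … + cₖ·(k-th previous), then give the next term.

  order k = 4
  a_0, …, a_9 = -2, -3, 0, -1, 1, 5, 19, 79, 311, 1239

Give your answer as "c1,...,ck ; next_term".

3,4,0,-2 ; 4923

  a_4 = 3·-1 + 4·0 + 0·-3 + -2·-2 = 1
  a_5 = 3·1 + 4·-1 + 0·0 + -2·-3 = 5
  a_6 = 3·5 + 4·1 + 0·-1 + -2·0 = 19
  a_7 = 3·19 + 4·5 + 0·1 + -2·-1 = 79
  a_8 = 3·79 + 4·19 + 0·5 + -2·1 = 311
  a_9 = 3·311 + 4·79 + 0·19 + -2·5 = 1239
  a_10 = 3·1239 + 4·311 + 0·79 + -2·19 = 4923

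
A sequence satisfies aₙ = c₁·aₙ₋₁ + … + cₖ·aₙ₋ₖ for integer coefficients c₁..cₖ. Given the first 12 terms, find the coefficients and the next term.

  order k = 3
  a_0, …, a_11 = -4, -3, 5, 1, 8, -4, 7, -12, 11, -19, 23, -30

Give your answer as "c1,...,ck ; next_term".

  a_3 = 0·5 + 1·-3 + -1·-4 = 1
  a_4 = 0·1 + 1·5 + -1·-3 = 8
  a_5 = 0·8 + 1·1 + -1·5 = -4
  a_6 = 0·-4 + 1·8 + -1·1 = 7
  a_7 = 0·7 + 1·-4 + -1·8 = -12
  a_8 = 0·-12 + 1·7 + -1·-4 = 11
  a_9 = 0·11 + 1·-12 + -1·7 = -19
  a_10 = 0·-19 + 1·11 + -1·-12 = 23
  a_11 = 0·23 + 1·-19 + -1·11 = -30
  a_12 = 0·-30 + 1·23 + -1·-19 = 42

0,1,-1 ; 42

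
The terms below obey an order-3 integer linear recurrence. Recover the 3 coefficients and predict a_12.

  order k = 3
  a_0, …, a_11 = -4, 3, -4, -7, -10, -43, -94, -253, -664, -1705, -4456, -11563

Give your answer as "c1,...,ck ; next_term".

1,3,3 ; -30046

  a_3 = 1·-4 + 3·3 + 3·-4 = -7
  a_4 = 1·-7 + 3·-4 + 3·3 = -10
  a_5 = 1·-10 + 3·-7 + 3·-4 = -43
  a_6 = 1·-43 + 3·-10 + 3·-7 = -94
  a_7 = 1·-94 + 3·-43 + 3·-10 = -253
  a_8 = 1·-253 + 3·-94 + 3·-43 = -664
  a_9 = 1·-664 + 3·-253 + 3·-94 = -1705
  a_10 = 1·-1705 + 3·-664 + 3·-253 = -4456
  a_11 = 1·-4456 + 3·-1705 + 3·-664 = -11563
  a_12 = 1·-11563 + 3·-4456 + 3·-1705 = -30046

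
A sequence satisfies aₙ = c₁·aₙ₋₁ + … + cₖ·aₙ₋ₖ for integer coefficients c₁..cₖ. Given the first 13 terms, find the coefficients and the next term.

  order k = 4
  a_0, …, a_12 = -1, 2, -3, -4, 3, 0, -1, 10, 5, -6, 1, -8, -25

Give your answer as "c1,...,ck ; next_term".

  a_4 = 1·-4 + -1·-3 + 1·2 + -2·-1 = 3
  a_5 = 1·3 + -1·-4 + 1·-3 + -2·2 = 0
  a_6 = 1·0 + -1·3 + 1·-4 + -2·-3 = -1
  a_7 = 1·-1 + -1·0 + 1·3 + -2·-4 = 10
  a_8 = 1·10 + -1·-1 + 1·0 + -2·3 = 5
  a_9 = 1·5 + -1·10 + 1·-1 + -2·0 = -6
  a_10 = 1·-6 + -1·5 + 1·10 + -2·-1 = 1
  a_11 = 1·1 + -1·-6 + 1·5 + -2·10 = -8
  a_12 = 1·-8 + -1·1 + 1·-6 + -2·5 = -25
  a_13 = 1·-25 + -1·-8 + 1·1 + -2·-6 = -4

1,-1,1,-2 ; -4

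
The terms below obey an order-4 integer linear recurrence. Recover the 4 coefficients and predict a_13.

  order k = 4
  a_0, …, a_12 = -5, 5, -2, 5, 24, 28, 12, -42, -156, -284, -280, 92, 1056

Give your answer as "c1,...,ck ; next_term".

  a_4 = 2·5 + -2·-2 + 0·5 + -2·-5 = 24
  a_5 = 2·24 + -2·5 + 0·-2 + -2·5 = 28
  a_6 = 2·28 + -2·24 + 0·5 + -2·-2 = 12
  a_7 = 2·12 + -2·28 + 0·24 + -2·5 = -42
  a_8 = 2·-42 + -2·12 + 0·28 + -2·24 = -156
  a_9 = 2·-156 + -2·-42 + 0·12 + -2·28 = -284
  a_10 = 2·-284 + -2·-156 + 0·-42 + -2·12 = -280
  a_11 = 2·-280 + -2·-284 + 0·-156 + -2·-42 = 92
  a_12 = 2·92 + -2·-280 + 0·-284 + -2·-156 = 1056
  a_13 = 2·1056 + -2·92 + 0·-280 + -2·-284 = 2496

2,-2,0,-2 ; 2496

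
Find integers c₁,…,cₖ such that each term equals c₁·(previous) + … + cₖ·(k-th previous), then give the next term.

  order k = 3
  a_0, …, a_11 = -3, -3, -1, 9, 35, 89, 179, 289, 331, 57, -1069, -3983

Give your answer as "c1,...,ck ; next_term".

  a_3 = 3·-1 + -2·-3 + -2·-3 = 9
  a_4 = 3·9 + -2·-1 + -2·-3 = 35
  a_5 = 3·35 + -2·9 + -2·-1 = 89
  a_6 = 3·89 + -2·35 + -2·9 = 179
  a_7 = 3·179 + -2·89 + -2·35 = 289
  a_8 = 3·289 + -2·179 + -2·89 = 331
  a_9 = 3·331 + -2·289 + -2·179 = 57
  a_10 = 3·57 + -2·331 + -2·289 = -1069
  a_11 = 3·-1069 + -2·57 + -2·331 = -3983
  a_12 = 3·-3983 + -2·-1069 + -2·57 = -9925

3,-2,-2 ; -9925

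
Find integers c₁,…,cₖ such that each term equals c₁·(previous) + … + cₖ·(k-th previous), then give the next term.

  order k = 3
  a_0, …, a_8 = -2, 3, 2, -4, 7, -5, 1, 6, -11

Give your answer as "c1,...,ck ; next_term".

-1,0,1 ; 12

  a_3 = -1·2 + 0·3 + 1·-2 = -4
  a_4 = -1·-4 + 0·2 + 1·3 = 7
  a_5 = -1·7 + 0·-4 + 1·2 = -5
  a_6 = -1·-5 + 0·7 + 1·-4 = 1
  a_7 = -1·1 + 0·-5 + 1·7 = 6
  a_8 = -1·6 + 0·1 + 1·-5 = -11
  a_9 = -1·-11 + 0·6 + 1·1 = 12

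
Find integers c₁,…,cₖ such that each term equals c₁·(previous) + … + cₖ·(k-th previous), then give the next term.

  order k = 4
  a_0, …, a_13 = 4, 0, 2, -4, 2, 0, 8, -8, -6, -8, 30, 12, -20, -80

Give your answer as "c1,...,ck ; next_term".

0,-1,-2,1 ; 26

  a_4 = 0·-4 + -1·2 + -2·0 + 1·4 = 2
  a_5 = 0·2 + -1·-4 + -2·2 + 1·0 = 0
  a_6 = 0·0 + -1·2 + -2·-4 + 1·2 = 8
  a_7 = 0·8 + -1·0 + -2·2 + 1·-4 = -8
  a_8 = 0·-8 + -1·8 + -2·0 + 1·2 = -6
  a_9 = 0·-6 + -1·-8 + -2·8 + 1·0 = -8
  a_10 = 0·-8 + -1·-6 + -2·-8 + 1·8 = 30
  a_11 = 0·30 + -1·-8 + -2·-6 + 1·-8 = 12
  a_12 = 0·12 + -1·30 + -2·-8 + 1·-6 = -20
  a_13 = 0·-20 + -1·12 + -2·30 + 1·-8 = -80
  a_14 = 0·-80 + -1·-20 + -2·12 + 1·30 = 26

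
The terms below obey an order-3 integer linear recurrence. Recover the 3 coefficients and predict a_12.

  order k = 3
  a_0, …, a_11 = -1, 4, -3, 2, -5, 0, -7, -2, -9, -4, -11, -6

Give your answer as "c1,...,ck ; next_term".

  a_3 = 1·-3 + 1·4 + -1·-1 = 2
  a_4 = 1·2 + 1·-3 + -1·4 = -5
  a_5 = 1·-5 + 1·2 + -1·-3 = 0
  a_6 = 1·0 + 1·-5 + -1·2 = -7
  a_7 = 1·-7 + 1·0 + -1·-5 = -2
  a_8 = 1·-2 + 1·-7 + -1·0 = -9
  a_9 = 1·-9 + 1·-2 + -1·-7 = -4
  a_10 = 1·-4 + 1·-9 + -1·-2 = -11
  a_11 = 1·-11 + 1·-4 + -1·-9 = -6
  a_12 = 1·-6 + 1·-11 + -1·-4 = -13

1,1,-1 ; -13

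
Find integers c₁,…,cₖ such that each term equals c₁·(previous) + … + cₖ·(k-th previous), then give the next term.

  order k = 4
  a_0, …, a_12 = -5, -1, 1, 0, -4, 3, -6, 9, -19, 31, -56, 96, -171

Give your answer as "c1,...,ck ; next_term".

-1,1,0,1 ; 298

  a_4 = -1·0 + 1·1 + 0·-1 + 1·-5 = -4
  a_5 = -1·-4 + 1·0 + 0·1 + 1·-1 = 3
  a_6 = -1·3 + 1·-4 + 0·0 + 1·1 = -6
  a_7 = -1·-6 + 1·3 + 0·-4 + 1·0 = 9
  a_8 = -1·9 + 1·-6 + 0·3 + 1·-4 = -19
  a_9 = -1·-19 + 1·9 + 0·-6 + 1·3 = 31
  a_10 = -1·31 + 1·-19 + 0·9 + 1·-6 = -56
  a_11 = -1·-56 + 1·31 + 0·-19 + 1·9 = 96
  a_12 = -1·96 + 1·-56 + 0·31 + 1·-19 = -171
  a_13 = -1·-171 + 1·96 + 0·-56 + 1·31 = 298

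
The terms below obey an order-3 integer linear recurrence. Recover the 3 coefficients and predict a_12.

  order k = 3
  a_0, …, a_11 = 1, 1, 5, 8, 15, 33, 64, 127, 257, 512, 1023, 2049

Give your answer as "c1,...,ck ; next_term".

1,1,2 ; 4096

  a_3 = 1·5 + 1·1 + 2·1 = 8
  a_4 = 1·8 + 1·5 + 2·1 = 15
  a_5 = 1·15 + 1·8 + 2·5 = 33
  a_6 = 1·33 + 1·15 + 2·8 = 64
  a_7 = 1·64 + 1·33 + 2·15 = 127
  a_8 = 1·127 + 1·64 + 2·33 = 257
  a_9 = 1·257 + 1·127 + 2·64 = 512
  a_10 = 1·512 + 1·257 + 2·127 = 1023
  a_11 = 1·1023 + 1·512 + 2·257 = 2049
  a_12 = 1·2049 + 1·1023 + 2·512 = 4096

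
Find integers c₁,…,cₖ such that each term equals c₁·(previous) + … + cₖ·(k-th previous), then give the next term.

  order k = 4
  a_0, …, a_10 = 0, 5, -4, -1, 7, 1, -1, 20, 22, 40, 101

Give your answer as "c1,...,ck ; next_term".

  a_4 = 0·-1 + 2·-4 + 3·5 + 3·0 = 7
  a_5 = 0·7 + 2·-1 + 3·-4 + 3·5 = 1
  a_6 = 0·1 + 2·7 + 3·-1 + 3·-4 = -1
  a_7 = 0·-1 + 2·1 + 3·7 + 3·-1 = 20
  a_8 = 0·20 + 2·-1 + 3·1 + 3·7 = 22
  a_9 = 0·22 + 2·20 + 3·-1 + 3·1 = 40
  a_10 = 0·40 + 2·22 + 3·20 + 3·-1 = 101
  a_11 = 0·101 + 2·40 + 3·22 + 3·20 = 206

0,2,3,3 ; 206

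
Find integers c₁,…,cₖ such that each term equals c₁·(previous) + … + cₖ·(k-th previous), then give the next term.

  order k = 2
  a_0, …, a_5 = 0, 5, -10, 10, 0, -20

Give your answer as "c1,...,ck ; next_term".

  a_2 = -2·5 + -2·0 = -10
  a_3 = -2·-10 + -2·5 = 10
  a_4 = -2·10 + -2·-10 = 0
  a_5 = -2·0 + -2·10 = -20
  a_6 = -2·-20 + -2·0 = 40

-2,-2 ; 40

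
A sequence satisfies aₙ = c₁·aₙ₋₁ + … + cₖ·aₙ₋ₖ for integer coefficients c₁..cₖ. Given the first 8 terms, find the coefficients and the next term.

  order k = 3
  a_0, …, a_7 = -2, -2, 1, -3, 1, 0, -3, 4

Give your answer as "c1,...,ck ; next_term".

-1,0,1 ; -4

  a_3 = -1·1 + 0·-2 + 1·-2 = -3
  a_4 = -1·-3 + 0·1 + 1·-2 = 1
  a_5 = -1·1 + 0·-3 + 1·1 = 0
  a_6 = -1·0 + 0·1 + 1·-3 = -3
  a_7 = -1·-3 + 0·0 + 1·1 = 4
  a_8 = -1·4 + 0·-3 + 1·0 = -4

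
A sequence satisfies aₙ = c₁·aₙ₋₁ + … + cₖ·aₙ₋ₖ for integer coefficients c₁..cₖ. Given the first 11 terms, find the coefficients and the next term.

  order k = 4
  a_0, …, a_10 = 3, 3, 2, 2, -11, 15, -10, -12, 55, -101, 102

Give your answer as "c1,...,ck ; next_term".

  a_4 = -2·2 + -2·2 + 0·3 + -1·3 = -11
  a_5 = -2·-11 + -2·2 + 0·2 + -1·3 = 15
  a_6 = -2·15 + -2·-11 + 0·2 + -1·2 = -10
  a_7 = -2·-10 + -2·15 + 0·-11 + -1·2 = -12
  a_8 = -2·-12 + -2·-10 + 0·15 + -1·-11 = 55
  a_9 = -2·55 + -2·-12 + 0·-10 + -1·15 = -101
  a_10 = -2·-101 + -2·55 + 0·-12 + -1·-10 = 102
  a_11 = -2·102 + -2·-101 + 0·55 + -1·-12 = 10

-2,-2,0,-1 ; 10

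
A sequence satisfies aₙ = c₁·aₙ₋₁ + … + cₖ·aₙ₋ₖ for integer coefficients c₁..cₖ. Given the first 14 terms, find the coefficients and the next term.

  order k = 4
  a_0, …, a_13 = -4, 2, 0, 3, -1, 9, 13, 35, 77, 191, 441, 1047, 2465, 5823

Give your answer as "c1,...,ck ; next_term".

  a_4 = 1·3 + 2·0 + 2·2 + 2·-4 = -1
  a_5 = 1·-1 + 2·3 + 2·0 + 2·2 = 9
  a_6 = 1·9 + 2·-1 + 2·3 + 2·0 = 13
  a_7 = 1·13 + 2·9 + 2·-1 + 2·3 = 35
  a_8 = 1·35 + 2·13 + 2·9 + 2·-1 = 77
  a_9 = 1·77 + 2·35 + 2·13 + 2·9 = 191
  a_10 = 1·191 + 2·77 + 2·35 + 2·13 = 441
  a_11 = 1·441 + 2·191 + 2·77 + 2·35 = 1047
  a_12 = 1·1047 + 2·441 + 2·191 + 2·77 = 2465
  a_13 = 1·2465 + 2·1047 + 2·441 + 2·191 = 5823
  a_14 = 1·5823 + 2·2465 + 2·1047 + 2·441 = 13729

1,2,2,2 ; 13729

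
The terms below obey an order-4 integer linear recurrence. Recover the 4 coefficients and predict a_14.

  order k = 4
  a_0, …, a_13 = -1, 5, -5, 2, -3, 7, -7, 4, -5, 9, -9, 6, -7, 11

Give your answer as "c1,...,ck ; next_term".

-2,-2,-2,-1 ; -11

  a_4 = -2·2 + -2·-5 + -2·5 + -1·-1 = -3
  a_5 = -2·-3 + -2·2 + -2·-5 + -1·5 = 7
  a_6 = -2·7 + -2·-3 + -2·2 + -1·-5 = -7
  a_7 = -2·-7 + -2·7 + -2·-3 + -1·2 = 4
  a_8 = -2·4 + -2·-7 + -2·7 + -1·-3 = -5
  a_9 = -2·-5 + -2·4 + -2·-7 + -1·7 = 9
  a_10 = -2·9 + -2·-5 + -2·4 + -1·-7 = -9
  a_11 = -2·-9 + -2·9 + -2·-5 + -1·4 = 6
  a_12 = -2·6 + -2·-9 + -2·9 + -1·-5 = -7
  a_13 = -2·-7 + -2·6 + -2·-9 + -1·9 = 11
  a_14 = -2·11 + -2·-7 + -2·6 + -1·-9 = -11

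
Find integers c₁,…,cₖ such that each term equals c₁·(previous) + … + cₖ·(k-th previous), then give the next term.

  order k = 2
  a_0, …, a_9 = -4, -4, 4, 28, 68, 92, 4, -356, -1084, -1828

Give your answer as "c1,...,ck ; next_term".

3,-4 ; -1148

  a_2 = 3·-4 + -4·-4 = 4
  a_3 = 3·4 + -4·-4 = 28
  a_4 = 3·28 + -4·4 = 68
  a_5 = 3·68 + -4·28 = 92
  a_6 = 3·92 + -4·68 = 4
  a_7 = 3·4 + -4·92 = -356
  a_8 = 3·-356 + -4·4 = -1084
  a_9 = 3·-1084 + -4·-356 = -1828
  a_10 = 3·-1828 + -4·-1084 = -1148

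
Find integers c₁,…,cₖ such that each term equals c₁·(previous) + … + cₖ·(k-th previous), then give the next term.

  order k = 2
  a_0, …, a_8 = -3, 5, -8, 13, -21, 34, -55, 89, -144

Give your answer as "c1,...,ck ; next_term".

-1,1 ; 233

  a_2 = -1·5 + 1·-3 = -8
  a_3 = -1·-8 + 1·5 = 13
  a_4 = -1·13 + 1·-8 = -21
  a_5 = -1·-21 + 1·13 = 34
  a_6 = -1·34 + 1·-21 = -55
  a_7 = -1·-55 + 1·34 = 89
  a_8 = -1·89 + 1·-55 = -144
  a_9 = -1·-144 + 1·89 = 233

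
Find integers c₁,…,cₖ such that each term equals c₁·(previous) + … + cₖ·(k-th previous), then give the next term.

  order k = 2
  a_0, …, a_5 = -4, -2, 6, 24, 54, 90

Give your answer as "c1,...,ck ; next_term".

  a_2 = 3·-2 + -3·-4 = 6
  a_3 = 3·6 + -3·-2 = 24
  a_4 = 3·24 + -3·6 = 54
  a_5 = 3·54 + -3·24 = 90
  a_6 = 3·90 + -3·54 = 108

3,-3 ; 108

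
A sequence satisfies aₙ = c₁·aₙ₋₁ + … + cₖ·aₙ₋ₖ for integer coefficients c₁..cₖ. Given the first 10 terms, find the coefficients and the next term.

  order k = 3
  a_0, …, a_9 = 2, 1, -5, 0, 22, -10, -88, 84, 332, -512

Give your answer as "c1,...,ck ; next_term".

0,-4,2 ; -1160

  a_3 = 0·-5 + -4·1 + 2·2 = 0
  a_4 = 0·0 + -4·-5 + 2·1 = 22
  a_5 = 0·22 + -4·0 + 2·-5 = -10
  a_6 = 0·-10 + -4·22 + 2·0 = -88
  a_7 = 0·-88 + -4·-10 + 2·22 = 84
  a_8 = 0·84 + -4·-88 + 2·-10 = 332
  a_9 = 0·332 + -4·84 + 2·-88 = -512
  a_10 = 0·-512 + -4·332 + 2·84 = -1160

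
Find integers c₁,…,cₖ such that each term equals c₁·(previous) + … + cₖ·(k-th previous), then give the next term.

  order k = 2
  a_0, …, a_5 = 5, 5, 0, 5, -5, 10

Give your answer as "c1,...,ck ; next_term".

  a_2 = -1·5 + 1·5 = 0
  a_3 = -1·0 + 1·5 = 5
  a_4 = -1·5 + 1·0 = -5
  a_5 = -1·-5 + 1·5 = 10
  a_6 = -1·10 + 1·-5 = -15

-1,1 ; -15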